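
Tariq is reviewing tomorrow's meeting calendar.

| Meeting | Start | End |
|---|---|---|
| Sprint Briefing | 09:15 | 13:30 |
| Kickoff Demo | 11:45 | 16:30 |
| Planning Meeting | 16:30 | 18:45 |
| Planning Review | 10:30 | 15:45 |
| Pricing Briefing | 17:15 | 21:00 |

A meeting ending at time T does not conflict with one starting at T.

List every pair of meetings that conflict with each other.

Sorted by start: Sprint Briefing, Planning Review, Kickoff Demo, Planning Meeting, Pricing Briefing.
Planning Review starts before Sprint Briefing ends → Sprint Briefing and Planning Review overlap.
Kickoff Demo starts before Sprint Briefing ends → Sprint Briefing and Kickoff Demo overlap.
Planning Meeting starts after Sprint Briefing ends — done with Sprint Briefing.
Kickoff Demo starts before Planning Review ends → Planning Review and Kickoff Demo overlap.
Planning Meeting starts after Planning Review ends — done with Planning Review.
Planning Meeting starts exactly when Kickoff Demo ends (back-to-back, no overlap) — done with Kickoff Demo.
Pricing Briefing starts before Planning Meeting ends → Planning Meeting and Pricing Briefing overlap.

Kickoff Demo & Planning Review, Kickoff Demo & Sprint Briefing, Planning Meeting & Pricing Briefing, Planning Review & Sprint Briefing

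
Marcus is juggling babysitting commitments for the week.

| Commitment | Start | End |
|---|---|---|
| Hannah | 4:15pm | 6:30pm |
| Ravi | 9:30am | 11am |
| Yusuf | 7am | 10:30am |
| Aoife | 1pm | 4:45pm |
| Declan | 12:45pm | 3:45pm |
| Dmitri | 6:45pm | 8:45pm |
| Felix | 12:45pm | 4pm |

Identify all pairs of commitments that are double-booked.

Aoife & Declan, Aoife & Felix, Aoife & Hannah, Declan & Felix, Ravi & Yusuf

Sorted by start: Yusuf, Ravi, Declan, Felix, Aoife, Hannah, Dmitri.
Ravi starts before Yusuf ends → Yusuf and Ravi overlap.
Declan starts after Yusuf ends, so Yusuf has no further overlaps.
Declan starts after Ravi ends, so Ravi has no further overlaps.
Felix starts before Declan ends → Declan and Felix overlap.
Aoife starts before Declan ends → Declan and Aoife overlap.
Hannah starts after Declan ends, so Declan has no further overlaps.
Aoife starts before Felix ends → Felix and Aoife overlap.
Hannah starts after Felix ends, so Felix has no further overlaps.
Hannah starts before Aoife ends → Aoife and Hannah overlap.
Dmitri starts after Aoife ends.
Dmitri starts after Hannah ends.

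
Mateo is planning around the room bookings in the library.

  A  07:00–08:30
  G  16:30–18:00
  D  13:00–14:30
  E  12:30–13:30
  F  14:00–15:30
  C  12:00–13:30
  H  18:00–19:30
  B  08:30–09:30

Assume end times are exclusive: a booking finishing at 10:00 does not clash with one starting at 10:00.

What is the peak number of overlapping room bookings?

Sort all start/end points and keep a running count:
07:00 start A → 1
08:30 end A → 0
08:30 start B → 1
09:30 end B → 0
12:00 start C → 1
12:30 start E → 2
13:00 start D → 3
13:30 end C → 2
13:30 end E → 1
14:00 start F → 2
14:30 end D → 1
15:30 end F → 0
16:30 start G → 1
18:00 end G → 0
18:00 start H → 1
19:30 end H → 0
Peak is 3, at 13:00 (C, D, E).

3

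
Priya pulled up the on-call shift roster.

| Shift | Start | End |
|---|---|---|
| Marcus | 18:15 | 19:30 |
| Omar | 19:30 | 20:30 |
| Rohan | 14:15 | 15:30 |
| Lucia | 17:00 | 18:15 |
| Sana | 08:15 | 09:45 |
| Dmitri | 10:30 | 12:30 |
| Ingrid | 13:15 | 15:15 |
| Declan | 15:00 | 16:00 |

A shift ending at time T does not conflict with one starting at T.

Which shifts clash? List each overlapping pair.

Declan & Ingrid, Declan & Rohan, Ingrid & Rohan

Sorted by start: Sana, Dmitri, Ingrid, Rohan, Declan, Lucia, Marcus, Omar.
Dmitri starts after Sana ends — done with Sana.
Ingrid starts after Dmitri ends — done with Dmitri.
Rohan starts before Ingrid ends → Ingrid and Rohan overlap.
Declan starts before Ingrid ends → Ingrid and Declan overlap.
Lucia starts after Ingrid ends — done with Ingrid.
Declan starts before Rohan ends → Rohan and Declan overlap.
Lucia starts after Rohan ends — done with Rohan.
Lucia starts after Declan ends — done with Declan.
Marcus starts exactly when Lucia ends (back-to-back, no overlap) — done with Lucia.
Omar starts exactly when Marcus ends (back-to-back, no overlap).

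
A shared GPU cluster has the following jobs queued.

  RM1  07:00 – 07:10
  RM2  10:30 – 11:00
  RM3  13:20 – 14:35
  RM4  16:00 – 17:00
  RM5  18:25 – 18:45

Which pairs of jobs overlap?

Check each pair: they overlap iff neither finishes before the other starts.
Sorted by start: RM1, RM2, RM3, RM4, RM5.
RM2 starts after RM1 ends — done with RM1.
RM3 starts after RM2 ends — done with RM2.
RM4 starts after RM3 ends — done with RM3.
RM5 starts after RM4 ends.

no overlapping pairs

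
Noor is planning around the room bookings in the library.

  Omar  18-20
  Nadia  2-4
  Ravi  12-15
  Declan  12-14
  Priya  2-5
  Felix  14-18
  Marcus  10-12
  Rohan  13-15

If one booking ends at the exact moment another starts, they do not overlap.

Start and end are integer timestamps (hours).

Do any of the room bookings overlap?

Check each pair: they overlap iff neither finishes before the other starts.
Sorted by start: Nadia, Priya, Marcus, Ravi, Declan, Rohan, Felix, Omar.
Priya starts before Nadia ends → Nadia and Priya overlap.
That's a conflict, so the schedule is not conflict-free.

Yes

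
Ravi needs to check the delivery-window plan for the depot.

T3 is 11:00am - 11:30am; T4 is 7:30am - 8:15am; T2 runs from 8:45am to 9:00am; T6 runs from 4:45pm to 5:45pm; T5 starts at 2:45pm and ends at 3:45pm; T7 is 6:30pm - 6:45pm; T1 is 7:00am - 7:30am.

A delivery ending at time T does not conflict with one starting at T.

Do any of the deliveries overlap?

Check each pair: they overlap iff neither finishes before the other starts.
Sorted by start: T1, T4, T2, T3, T5, T6, T7.
T4 starts exactly when T1 ends (back-to-back, no overlap), so nothing later overlaps T1 either.
T2 starts after T4 ends, so nothing later overlaps T4 either.
T3 starts after T2 ends, so nothing later overlaps T2 either.
T5 starts after T3 ends, so nothing later overlaps T3 either.
T6 starts after T5 ends, so nothing later overlaps T5 either.
T7 starts after T6 ends.
Every pair is clear; the schedule has no overlaps.

No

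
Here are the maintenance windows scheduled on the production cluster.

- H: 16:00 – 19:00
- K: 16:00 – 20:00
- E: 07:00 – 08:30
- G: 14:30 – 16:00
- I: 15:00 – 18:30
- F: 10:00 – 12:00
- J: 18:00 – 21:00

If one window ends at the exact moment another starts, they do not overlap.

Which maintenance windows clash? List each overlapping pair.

Check each pair: they overlap iff neither finishes before the other starts.
Sorted by start: E, F, G, I, H, K, J.
F starts after E ends — done with E.
G starts after F ends — done with F.
I starts before G ends → G and I overlap.
H starts exactly when G ends (back-to-back, no overlap) — done with G.
H starts before I ends → I and H overlap.
K starts before I ends → I and K overlap.
J starts before I ends → I and J overlap.
K starts before H ends → H and K overlap.
J starts before H ends → H and J overlap.
J starts before K ends → K and J overlap.

G & I, H & I, H & J, H & K, I & J, I & K, J & K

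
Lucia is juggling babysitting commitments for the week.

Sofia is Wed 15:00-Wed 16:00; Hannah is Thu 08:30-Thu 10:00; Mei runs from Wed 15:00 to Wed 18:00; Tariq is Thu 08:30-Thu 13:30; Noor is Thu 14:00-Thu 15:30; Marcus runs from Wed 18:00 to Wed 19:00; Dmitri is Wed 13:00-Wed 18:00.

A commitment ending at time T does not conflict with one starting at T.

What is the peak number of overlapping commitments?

3

Sweep the timeline, counting +1 at each start and −1 at each end (ends before starts at a tie):
Wed 13:00 start Dmitri → 1
Wed 15:00 start Mei → 2
Wed 15:00 start Sofia → 3
Wed 16:00 end Sofia → 2
Wed 18:00 end Dmitri → 1
Wed 18:00 end Mei → 0
Wed 18:00 start Marcus → 1
Wed 19:00 end Marcus → 0
Thu 08:30 start Hannah → 1
Thu 08:30 start Tariq → 2
Thu 10:00 end Hannah → 1
Thu 13:30 end Tariq → 0
Thu 14:00 start Noor → 1
Thu 15:30 end Noor → 0
Peak is 3, at Wed 15:00 (Dmitri, Mei, Sofia).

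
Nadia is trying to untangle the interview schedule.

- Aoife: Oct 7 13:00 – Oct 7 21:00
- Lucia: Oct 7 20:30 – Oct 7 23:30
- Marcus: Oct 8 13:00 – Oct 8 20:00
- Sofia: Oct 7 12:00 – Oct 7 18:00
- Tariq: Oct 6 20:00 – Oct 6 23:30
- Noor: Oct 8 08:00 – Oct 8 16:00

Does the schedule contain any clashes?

Yes

Sorted by start: Tariq, Sofia, Aoife, Lucia, Noor, Marcus.
Sofia starts after Tariq ends, so nothing later overlaps Tariq either.
Aoife starts before Sofia ends → Sofia and Aoife overlap.
That's a conflict, so the schedule is not conflict-free.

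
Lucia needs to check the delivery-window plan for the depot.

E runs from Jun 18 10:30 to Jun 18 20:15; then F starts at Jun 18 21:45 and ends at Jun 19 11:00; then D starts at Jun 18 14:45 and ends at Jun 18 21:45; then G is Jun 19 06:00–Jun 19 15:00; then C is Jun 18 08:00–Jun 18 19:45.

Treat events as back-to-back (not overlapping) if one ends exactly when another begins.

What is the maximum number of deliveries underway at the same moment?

3

Sort all start/end points and keep a running count:
Jun 18 08:00 start C → 1
Jun 18 10:30 start E → 2
Jun 18 14:45 start D → 3
Jun 18 19:45 end C → 2
Jun 18 20:15 end E → 1
Jun 18 21:45 end D → 0
Jun 18 21:45 start F → 1
Jun 19 06:00 start G → 2
Jun 19 11:00 end F → 1
Jun 19 15:00 end G → 0
Peak is 3, at Jun 18 14:45 (C, D, E).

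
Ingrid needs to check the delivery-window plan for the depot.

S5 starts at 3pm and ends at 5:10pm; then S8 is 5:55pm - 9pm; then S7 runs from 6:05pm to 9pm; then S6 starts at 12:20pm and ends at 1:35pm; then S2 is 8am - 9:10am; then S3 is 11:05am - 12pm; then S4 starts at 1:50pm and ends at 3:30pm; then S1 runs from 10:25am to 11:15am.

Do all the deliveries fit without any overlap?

No

Sorted by start: S2, S1, S3, S6, S4, S5, S8, S7.
S1 starts after S2 ends, so S2 has no further overlaps.
S3 starts before S1 ends → S1 and S3 overlap.
That's a conflict, so the schedule is not conflict-free.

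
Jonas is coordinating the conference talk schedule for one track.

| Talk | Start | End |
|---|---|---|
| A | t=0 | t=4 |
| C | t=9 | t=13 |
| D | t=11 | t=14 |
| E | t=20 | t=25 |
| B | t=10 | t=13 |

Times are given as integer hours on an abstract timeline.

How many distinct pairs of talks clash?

Two intervals overlap when each starts before the other ends.
Sorted by start: A, C, B, D, E.
C starts after A ends, so A has no further overlaps.
B starts before C ends → C and B overlap.
D starts before C ends → C and D overlap.
E starts after C ends.
D starts before B ends → B and D overlap.
E starts after B ends.
E starts after D ends.
Overlapping pairs: B & C, B & D, C & D — 3 in total.

3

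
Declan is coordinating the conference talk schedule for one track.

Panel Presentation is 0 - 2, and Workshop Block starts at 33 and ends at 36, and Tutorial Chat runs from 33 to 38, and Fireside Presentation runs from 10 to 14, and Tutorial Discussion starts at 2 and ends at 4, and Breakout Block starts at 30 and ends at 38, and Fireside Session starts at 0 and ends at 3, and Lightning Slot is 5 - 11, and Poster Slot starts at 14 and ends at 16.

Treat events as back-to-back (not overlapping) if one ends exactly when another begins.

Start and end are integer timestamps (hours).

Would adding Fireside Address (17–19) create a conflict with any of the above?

Fireside Session: ends 3 at or before Fireside Address starts 17 → clear.
Panel Presentation: ends 2 at or before Fireside Address starts 17 → clear.
Tutorial Discussion: ends 4 at or before Fireside Address starts 17 → clear.
Lightning Slot: ends 11 at or before Fireside Address starts 17 → clear.
Fireside Presentation: ends 14 at or before Fireside Address starts 17 → clear.
Poster Slot: ends 16 at or before Fireside Address starts 17 → clear.
Breakout Block: starts 30 at or after Fireside Address ends 19 → clear.
Workshop Block: starts 33 at or after Fireside Address ends 19 → clear.
Tutorial Chat: starts 33 at or after Fireside Address ends 19 → clear.

No — it doesn't clash with anything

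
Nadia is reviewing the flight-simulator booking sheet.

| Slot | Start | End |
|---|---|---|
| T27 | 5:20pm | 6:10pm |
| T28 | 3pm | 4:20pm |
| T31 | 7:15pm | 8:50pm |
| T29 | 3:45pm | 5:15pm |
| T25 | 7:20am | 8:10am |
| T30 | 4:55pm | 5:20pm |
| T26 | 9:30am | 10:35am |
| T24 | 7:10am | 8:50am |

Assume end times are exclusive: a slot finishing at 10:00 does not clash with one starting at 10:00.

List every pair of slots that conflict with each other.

Check each pair: they overlap iff neither finishes before the other starts.
Sorted by start: T24, T25, T26, T28, T29, T30, T27, T31.
T25 starts before T24 ends → T24 and T25 overlap.
T26 starts after T24 ends; T24 is clear from here.
T26 starts after T25 ends; T25 is clear from here.
T28 starts after T26 ends; T26 is clear from here.
T29 starts before T28 ends → T28 and T29 overlap.
T30 starts after T28 ends; T28 is clear from here.
T30 starts before T29 ends → T29 and T30 overlap.
T27 starts after T29 ends; T29 is clear from here.
T27 starts exactly when T30 ends (back-to-back, no overlap); T30 is clear from here.
T31 starts after T27 ends.

T24 & T25, T28 & T29, T29 & T30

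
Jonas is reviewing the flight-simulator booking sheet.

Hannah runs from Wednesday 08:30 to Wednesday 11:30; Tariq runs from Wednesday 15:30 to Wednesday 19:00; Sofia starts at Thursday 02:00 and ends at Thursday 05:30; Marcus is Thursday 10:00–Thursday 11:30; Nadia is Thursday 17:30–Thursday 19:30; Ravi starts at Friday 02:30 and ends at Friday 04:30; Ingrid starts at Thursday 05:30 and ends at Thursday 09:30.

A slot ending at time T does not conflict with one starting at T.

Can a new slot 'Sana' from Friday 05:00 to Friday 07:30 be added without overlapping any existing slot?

Hannah: ends Wednesday 11:30 at or before Sana starts Friday 05:00 → clear.
Tariq: ends Wednesday 19:00 at or before Sana starts Friday 05:00 → clear.
Sofia: ends Thursday 05:30 at or before Sana starts Friday 05:00 → clear.
Ingrid: ends Thursday 09:30 at or before Sana starts Friday 05:00 → clear.
Marcus: ends Thursday 11:30 at or before Sana starts Friday 05:00 → clear.
Nadia: ends Thursday 19:30 at or before Sana starts Friday 05:00 → clear.
Ravi: ends Friday 04:30 at or before Sana starts Friday 05:00 → clear.

Yes — the slot is free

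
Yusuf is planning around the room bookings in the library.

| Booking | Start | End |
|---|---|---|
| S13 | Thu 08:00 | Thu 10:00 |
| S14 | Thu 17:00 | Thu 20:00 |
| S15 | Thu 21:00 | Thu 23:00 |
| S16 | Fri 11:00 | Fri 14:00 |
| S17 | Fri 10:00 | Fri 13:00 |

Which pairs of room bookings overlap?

S16 & S17

Check each pair: they overlap iff neither finishes before the other starts.
Sorted by start: S13, S14, S15, S17, S16.
S14 starts after S13 ends — done with S13.
S15 starts after S14 ends — done with S14.
S17 starts after S15 ends — done with S15.
S16 starts before S17 ends → S17 and S16 overlap.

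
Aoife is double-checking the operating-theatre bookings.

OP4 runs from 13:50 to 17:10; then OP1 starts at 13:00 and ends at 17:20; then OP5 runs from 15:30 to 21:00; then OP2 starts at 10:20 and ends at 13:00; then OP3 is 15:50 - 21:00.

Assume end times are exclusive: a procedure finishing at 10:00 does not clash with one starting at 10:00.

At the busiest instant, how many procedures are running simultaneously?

Walk through starts and ends in time order (an end at T is processed before a start at T):
10:20 start OP2 → 1
13:00 end OP2 → 0
13:00 start OP1 → 1
13:50 start OP4 → 2
15:30 start OP5 → 3
15:50 start OP3 → 4
17:10 end OP4 → 3
17:20 end OP1 → 2
21:00 end OP3 → 1
21:00 end OP5 → 0
Peak is 4, at 15:50 (OP1, OP3, OP4, OP5).

4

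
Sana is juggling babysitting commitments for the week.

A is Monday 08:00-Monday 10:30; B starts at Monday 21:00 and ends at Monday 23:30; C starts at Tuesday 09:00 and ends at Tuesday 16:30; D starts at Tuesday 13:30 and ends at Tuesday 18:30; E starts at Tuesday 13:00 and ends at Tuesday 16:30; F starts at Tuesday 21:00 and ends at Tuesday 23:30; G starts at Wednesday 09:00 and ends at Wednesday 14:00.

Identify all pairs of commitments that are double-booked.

Two intervals overlap when each starts before the other ends.
Sorted by start: A, B, C, E, D, F, G.
B starts after A ends, so nothing later overlaps A either.
C starts after B ends, so nothing later overlaps B either.
E starts before C ends → C and E overlap.
D starts before C ends → C and D overlap.
F starts after C ends, so nothing later overlaps C either.
D starts before E ends → E and D overlap.
F starts after E ends, so nothing later overlaps E either.
F starts after D ends, so nothing later overlaps D either.
G starts after F ends.

C & D, C & E, D & E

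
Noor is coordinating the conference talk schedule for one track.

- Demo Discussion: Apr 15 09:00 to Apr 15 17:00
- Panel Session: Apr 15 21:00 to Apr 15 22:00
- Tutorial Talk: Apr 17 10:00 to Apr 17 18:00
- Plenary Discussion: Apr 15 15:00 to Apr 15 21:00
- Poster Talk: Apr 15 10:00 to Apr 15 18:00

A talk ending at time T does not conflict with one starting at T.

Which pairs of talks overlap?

Check each pair: they overlap iff neither finishes before the other starts.
Sorted by start: Demo Discussion, Poster Talk, Plenary Discussion, Panel Session, Tutorial Talk.
Poster Talk starts before Demo Discussion ends → Demo Discussion and Poster Talk overlap.
Plenary Discussion starts before Demo Discussion ends → Demo Discussion and Plenary Discussion overlap.
Panel Session starts after Demo Discussion ends, so Demo Discussion has no further overlaps.
Plenary Discussion starts before Poster Talk ends → Poster Talk and Plenary Discussion overlap.
Panel Session starts after Poster Talk ends, so Poster Talk has no further overlaps.
Panel Session starts exactly when Plenary Discussion ends (back-to-back, no overlap), so Plenary Discussion has no further overlaps.
Tutorial Talk starts after Panel Session ends.

Demo Discussion & Plenary Discussion, Demo Discussion & Poster Talk, Plenary Discussion & Poster Talk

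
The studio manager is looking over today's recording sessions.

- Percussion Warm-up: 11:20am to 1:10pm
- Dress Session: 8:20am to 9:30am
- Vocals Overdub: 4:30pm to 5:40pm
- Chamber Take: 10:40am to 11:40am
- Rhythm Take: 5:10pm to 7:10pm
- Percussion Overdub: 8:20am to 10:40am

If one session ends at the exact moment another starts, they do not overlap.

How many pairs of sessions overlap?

3

Sorted by start: Dress Session, Percussion Overdub, Chamber Take, Percussion Warm-up, Vocals Overdub, Rhythm Take.
Percussion Overdub starts before Dress Session ends → Dress Session and Percussion Overdub overlap.
Chamber Take starts after Dress Session ends — done with Dress Session.
Chamber Take starts exactly when Percussion Overdub ends (back-to-back, no overlap) — done with Percussion Overdub.
Percussion Warm-up starts before Chamber Take ends → Chamber Take and Percussion Warm-up overlap.
Vocals Overdub starts after Chamber Take ends — done with Chamber Take.
Vocals Overdub starts after Percussion Warm-up ends — done with Percussion Warm-up.
Rhythm Take starts before Vocals Overdub ends → Vocals Overdub and Rhythm Take overlap.
Overlapping pairs: Chamber Take & Percussion Warm-up, Dress Session & Percussion Overdub, Rhythm Take & Vocals Overdub — 3 in total.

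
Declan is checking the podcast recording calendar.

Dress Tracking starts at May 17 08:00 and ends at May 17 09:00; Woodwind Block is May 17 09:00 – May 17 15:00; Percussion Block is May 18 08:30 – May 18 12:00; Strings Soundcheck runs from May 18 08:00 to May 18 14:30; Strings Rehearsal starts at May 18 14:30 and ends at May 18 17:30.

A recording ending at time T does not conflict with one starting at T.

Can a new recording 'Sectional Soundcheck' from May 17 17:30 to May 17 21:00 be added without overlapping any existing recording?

Yes — the slot is free

Dress Tracking: ends May 17 09:00 at or before Sectional Soundcheck starts May 17 17:30 → clear.
Woodwind Block: ends May 17 15:00 at or before Sectional Soundcheck starts May 17 17:30 → clear.
Strings Soundcheck: starts May 18 08:00 at or after Sectional Soundcheck ends May 17 21:00 → clear.
Percussion Block: starts May 18 08:30 at or after Sectional Soundcheck ends May 17 21:00 → clear.
Strings Rehearsal: starts May 18 14:30 at or after Sectional Soundcheck ends May 17 21:00 → clear.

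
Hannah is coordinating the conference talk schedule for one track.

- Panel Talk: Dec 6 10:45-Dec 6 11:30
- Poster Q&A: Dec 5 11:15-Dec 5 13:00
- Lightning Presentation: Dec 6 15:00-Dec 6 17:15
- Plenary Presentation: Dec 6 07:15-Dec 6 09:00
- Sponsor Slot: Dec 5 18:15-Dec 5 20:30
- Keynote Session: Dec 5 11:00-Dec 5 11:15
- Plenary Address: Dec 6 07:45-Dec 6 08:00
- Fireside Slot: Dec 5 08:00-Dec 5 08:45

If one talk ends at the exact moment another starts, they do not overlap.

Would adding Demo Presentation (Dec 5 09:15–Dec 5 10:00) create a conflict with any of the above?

Fireside Slot: ends Dec 5 08:45 at or before Demo Presentation starts Dec 5 09:15 → clear.
Keynote Session: starts Dec 5 11:00 at or after Demo Presentation ends Dec 5 10:00 → clear.
Poster Q&A: starts Dec 5 11:15 at or after Demo Presentation ends Dec 5 10:00 → clear.
Sponsor Slot: starts Dec 5 18:15 at or after Demo Presentation ends Dec 5 10:00 → clear.
Plenary Presentation: starts Dec 6 07:15 at or after Demo Presentation ends Dec 5 10:00 → clear.
Plenary Address: starts Dec 6 07:45 at or after Demo Presentation ends Dec 5 10:00 → clear.
Panel Talk: starts Dec 6 10:45 at or after Demo Presentation ends Dec 5 10:00 → clear.
Lightning Presentation: starts Dec 6 15:00 at or after Demo Presentation ends Dec 5 10:00 → clear.

No — it doesn't clash with anything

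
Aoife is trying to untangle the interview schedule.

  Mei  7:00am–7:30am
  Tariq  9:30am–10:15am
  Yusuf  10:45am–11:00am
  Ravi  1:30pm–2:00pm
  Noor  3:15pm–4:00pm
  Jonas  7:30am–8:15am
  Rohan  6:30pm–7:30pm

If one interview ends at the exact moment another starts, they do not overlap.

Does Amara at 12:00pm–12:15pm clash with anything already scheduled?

Mei: ends 7:30am at or before Amara starts 12:00pm → clear.
Jonas: ends 8:15am at or before Amara starts 12:00pm → clear.
Tariq: ends 10:15am at or before Amara starts 12:00pm → clear.
Yusuf: ends 11:00am at or before Amara starts 12:00pm → clear.
Ravi: starts 1:30pm at or after Amara ends 12:15pm → clear.
Noor: starts 3:15pm at or after Amara ends 12:15pm → clear.
Rohan: starts 6:30pm at or after Amara ends 12:15pm → clear.

No — it doesn't clash with anything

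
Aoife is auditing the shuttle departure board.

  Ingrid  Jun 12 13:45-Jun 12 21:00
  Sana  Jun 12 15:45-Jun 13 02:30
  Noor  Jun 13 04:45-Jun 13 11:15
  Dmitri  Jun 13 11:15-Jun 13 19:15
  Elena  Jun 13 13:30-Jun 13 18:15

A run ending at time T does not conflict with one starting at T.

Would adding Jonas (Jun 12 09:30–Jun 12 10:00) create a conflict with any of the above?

Ingrid: starts Jun 12 13:45 at or after Jonas ends Jun 12 10:00 → clear.
Sana: starts Jun 12 15:45 at or after Jonas ends Jun 12 10:00 → clear.
Noor: starts Jun 13 04:45 at or after Jonas ends Jun 12 10:00 → clear.
Dmitri: starts Jun 13 11:15 at or after Jonas ends Jun 12 10:00 → clear.
Elena: starts Jun 13 13:30 at or after Jonas ends Jun 12 10:00 → clear.

No — it doesn't clash with anything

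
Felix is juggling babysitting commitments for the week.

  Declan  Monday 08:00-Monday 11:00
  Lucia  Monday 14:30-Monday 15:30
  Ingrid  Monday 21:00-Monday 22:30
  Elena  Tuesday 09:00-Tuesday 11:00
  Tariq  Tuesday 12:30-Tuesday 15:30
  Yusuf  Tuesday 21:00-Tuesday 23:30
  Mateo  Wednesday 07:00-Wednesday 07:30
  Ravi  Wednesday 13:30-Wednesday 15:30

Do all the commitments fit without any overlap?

Yes

Sorted by start: Declan, Lucia, Ingrid, Elena, Tariq, Yusuf, Mateo, Ravi.
Lucia starts after Declan ends — done with Declan.
Ingrid starts after Lucia ends — done with Lucia.
Elena starts after Ingrid ends — done with Ingrid.
Tariq starts after Elena ends — done with Elena.
Yusuf starts after Tariq ends — done with Tariq.
Mateo starts after Yusuf ends — done with Yusuf.
Ravi starts after Mateo ends.
Every pair is clear; the schedule has no overlaps.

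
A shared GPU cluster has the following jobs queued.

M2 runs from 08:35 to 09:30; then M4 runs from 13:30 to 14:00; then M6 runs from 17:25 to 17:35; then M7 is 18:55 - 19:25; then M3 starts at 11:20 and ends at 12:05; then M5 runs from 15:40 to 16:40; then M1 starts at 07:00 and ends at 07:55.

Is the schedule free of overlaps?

Yes

Sorted by start: M1, M2, M3, M4, M5, M6, M7.
M2 starts after M1 ends; M1 is clear from here.
M3 starts after M2 ends; M2 is clear from here.
M4 starts after M3 ends; M3 is clear from here.
M5 starts after M4 ends; M4 is clear from here.
M6 starts after M5 ends; M5 is clear from here.
M7 starts after M6 ends.
Every pair is clear; the schedule has no overlaps.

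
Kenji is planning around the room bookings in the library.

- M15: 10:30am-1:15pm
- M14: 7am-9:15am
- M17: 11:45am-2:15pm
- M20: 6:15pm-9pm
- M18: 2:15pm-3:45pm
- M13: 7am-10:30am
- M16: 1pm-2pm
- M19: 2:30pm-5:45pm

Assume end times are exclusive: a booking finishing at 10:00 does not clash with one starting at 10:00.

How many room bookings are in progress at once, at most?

Sort all start/end points and keep a running count:
7am start M13 → 1
7am start M14 → 2
9:15am end M14 → 1
10:30am end M13 → 0
10:30am start M15 → 1
11:45am start M17 → 2
1pm start M16 → 3
1:15pm end M15 → 2
2pm end M16 → 1
2:15pm end M17 → 0
2:15pm start M18 → 1
2:30pm start M19 → 2
3:45pm end M18 → 1
5:45pm end M19 → 0
6:15pm start M20 → 1
9pm end M20 → 0
Peak is 3, at 1pm (M15, M16, M17).

3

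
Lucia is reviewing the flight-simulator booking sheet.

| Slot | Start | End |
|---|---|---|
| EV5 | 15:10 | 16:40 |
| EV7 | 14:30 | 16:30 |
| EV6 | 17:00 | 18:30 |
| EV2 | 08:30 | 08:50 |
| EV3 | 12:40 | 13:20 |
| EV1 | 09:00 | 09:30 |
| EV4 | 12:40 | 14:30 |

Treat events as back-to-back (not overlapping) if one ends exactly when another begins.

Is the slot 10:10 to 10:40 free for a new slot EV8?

EV2: ends 08:50 at or before EV8 starts 10:10 → clear.
EV1: ends 09:30 at or before EV8 starts 10:10 → clear.
EV3: starts 12:40 at or after EV8 ends 10:40 → clear.
EV4: starts 12:40 at or after EV8 ends 10:40 → clear.
EV7: starts 14:30 at or after EV8 ends 10:40 → clear.
EV5: starts 15:10 at or after EV8 ends 10:40 → clear.
EV6: starts 17:00 at or after EV8 ends 10:40 → clear.

Yes — the slot is free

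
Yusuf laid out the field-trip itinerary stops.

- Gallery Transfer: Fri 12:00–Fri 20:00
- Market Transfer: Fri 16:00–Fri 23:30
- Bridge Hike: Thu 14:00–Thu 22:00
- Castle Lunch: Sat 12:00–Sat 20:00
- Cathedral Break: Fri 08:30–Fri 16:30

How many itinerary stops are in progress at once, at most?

Sort all start/end points and keep a running count:
Thu 14:00 start Bridge Hike → 1
Thu 22:00 end Bridge Hike → 0
Fri 08:30 start Cathedral Break → 1
Fri 12:00 start Gallery Transfer → 2
Fri 16:00 start Market Transfer → 3
Fri 16:30 end Cathedral Break → 2
Fri 20:00 end Gallery Transfer → 1
Fri 23:30 end Market Transfer → 0
Sat 12:00 start Castle Lunch → 1
Sat 20:00 end Castle Lunch → 0
Peak is 3, at Fri 16:00 (Cathedral Break, Gallery Transfer, Market Transfer).

3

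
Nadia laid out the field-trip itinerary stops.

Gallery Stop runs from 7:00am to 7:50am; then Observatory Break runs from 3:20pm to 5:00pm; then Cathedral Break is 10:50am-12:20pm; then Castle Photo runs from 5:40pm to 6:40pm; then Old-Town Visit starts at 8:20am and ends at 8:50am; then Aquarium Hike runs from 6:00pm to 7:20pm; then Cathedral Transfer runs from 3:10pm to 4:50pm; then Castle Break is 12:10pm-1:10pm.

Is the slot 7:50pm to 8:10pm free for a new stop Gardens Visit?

Gallery Stop: ends 7:50am at or before Gardens Visit starts 7:50pm → clear.
Old-Town Visit: ends 8:50am at or before Gardens Visit starts 7:50pm → clear.
Cathedral Break: ends 12:20pm at or before Gardens Visit starts 7:50pm → clear.
Castle Break: ends 1:10pm at or before Gardens Visit starts 7:50pm → clear.
Cathedral Transfer: ends 4:50pm at or before Gardens Visit starts 7:50pm → clear.
Observatory Break: ends 5:00pm at or before Gardens Visit starts 7:50pm → clear.
Castle Photo: ends 6:40pm at or before Gardens Visit starts 7:50pm → clear.
Aquarium Hike: ends 7:20pm at or before Gardens Visit starts 7:50pm → clear.

Yes — the slot is free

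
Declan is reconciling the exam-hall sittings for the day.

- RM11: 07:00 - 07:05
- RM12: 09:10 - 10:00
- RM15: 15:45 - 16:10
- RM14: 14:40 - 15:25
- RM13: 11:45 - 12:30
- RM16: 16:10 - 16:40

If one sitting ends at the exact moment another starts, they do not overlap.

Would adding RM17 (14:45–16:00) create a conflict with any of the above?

RM11: ends 07:05 at or before RM17 starts 14:45 → clear.
RM12: ends 10:00 at or before RM17 starts 14:45 → clear.
RM13: ends 12:30 at or before RM17 starts 14:45 → clear.
RM14: starts 14:40 before RM17 ends 16:00, and ends 15:25 after RM17 starts 14:45 → overlap.
RM15: starts 15:45 before RM17 ends 16:00, and ends 16:10 after RM17 starts 14:45 → overlap.
RM16: starts 16:10 at or after RM17 ends 16:00 → clear.
RM17 overlaps RM14, RM15.

Yes — it overlaps RM14, RM15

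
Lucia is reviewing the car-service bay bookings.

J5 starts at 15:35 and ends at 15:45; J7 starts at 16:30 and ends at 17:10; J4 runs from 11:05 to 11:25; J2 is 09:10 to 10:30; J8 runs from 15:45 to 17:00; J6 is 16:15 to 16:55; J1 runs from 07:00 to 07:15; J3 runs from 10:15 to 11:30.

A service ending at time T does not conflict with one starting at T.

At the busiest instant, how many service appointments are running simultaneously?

Sort all start/end points and keep a running count:
07:00 start J1 → 1
07:15 end J1 → 0
09:10 start J2 → 1
10:15 start J3 → 2
10:30 end J2 → 1
11:05 start J4 → 2
11:25 end J4 → 1
11:30 end J3 → 0
15:35 start J5 → 1
15:45 end J5 → 0
15:45 start J8 → 1
16:15 start J6 → 2
16:30 start J7 → 3
16:55 end J6 → 2
17:00 end J8 → 1
17:10 end J7 → 0
Peak is 3, at 16:30 (J6, J7, J8).

3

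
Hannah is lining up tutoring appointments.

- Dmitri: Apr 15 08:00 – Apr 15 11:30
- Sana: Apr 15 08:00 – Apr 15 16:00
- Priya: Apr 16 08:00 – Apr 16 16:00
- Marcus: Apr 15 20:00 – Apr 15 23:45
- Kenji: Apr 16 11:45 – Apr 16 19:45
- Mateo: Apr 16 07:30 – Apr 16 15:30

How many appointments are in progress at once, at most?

3

Sweep the timeline, counting +1 at each start and −1 at each end (ends before starts at a tie):
Apr 15 08:00 start Dmitri → 1
Apr 15 08:00 start Sana → 2
Apr 15 11:30 end Dmitri → 1
Apr 15 16:00 end Sana → 0
Apr 15 20:00 start Marcus → 1
Apr 15 23:45 end Marcus → 0
Apr 16 07:30 start Mateo → 1
Apr 16 08:00 start Priya → 2
Apr 16 11:45 start Kenji → 3
Apr 16 15:30 end Mateo → 2
Apr 16 16:00 end Priya → 1
Apr 16 19:45 end Kenji → 0
Peak is 3, at Apr 16 11:45 (Kenji, Mateo, Priya).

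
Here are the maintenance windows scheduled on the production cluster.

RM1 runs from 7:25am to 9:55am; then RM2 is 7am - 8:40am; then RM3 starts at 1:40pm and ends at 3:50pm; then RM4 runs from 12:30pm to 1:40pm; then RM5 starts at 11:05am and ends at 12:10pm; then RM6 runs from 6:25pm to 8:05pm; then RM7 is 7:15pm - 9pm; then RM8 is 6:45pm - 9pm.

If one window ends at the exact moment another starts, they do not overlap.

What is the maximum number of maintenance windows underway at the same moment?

3

Sort all start/end points and keep a running count:
7am start RM2 → 1
7:25am start RM1 → 2
8:40am end RM2 → 1
9:55am end RM1 → 0
11:05am start RM5 → 1
12:10pm end RM5 → 0
12:30pm start RM4 → 1
1:40pm end RM4 → 0
1:40pm start RM3 → 1
3:50pm end RM3 → 0
6:25pm start RM6 → 1
6:45pm start RM8 → 2
7:15pm start RM7 → 3
8:05pm end RM6 → 2
9pm end RM7 → 1
9pm end RM8 → 0
Peak is 3, at 7:15pm (RM6, RM7, RM8).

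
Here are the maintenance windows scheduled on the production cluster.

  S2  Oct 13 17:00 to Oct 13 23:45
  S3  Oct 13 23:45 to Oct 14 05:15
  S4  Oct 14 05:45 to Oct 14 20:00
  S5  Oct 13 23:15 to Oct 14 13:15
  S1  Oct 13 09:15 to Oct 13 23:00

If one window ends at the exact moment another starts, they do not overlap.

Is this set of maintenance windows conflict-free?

No

Check each pair: they overlap iff neither finishes before the other starts.
Sorted by start: S1, S2, S5, S3, S4.
S2 starts before S1 ends → S1 and S2 overlap.
That's a conflict, so the schedule is not conflict-free.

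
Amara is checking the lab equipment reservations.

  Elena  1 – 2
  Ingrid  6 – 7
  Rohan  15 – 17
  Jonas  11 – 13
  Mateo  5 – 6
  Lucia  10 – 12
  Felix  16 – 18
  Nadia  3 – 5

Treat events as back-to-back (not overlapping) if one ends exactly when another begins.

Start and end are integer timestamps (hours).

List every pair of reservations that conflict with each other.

Felix & Rohan, Jonas & Lucia

Sorted by start: Elena, Nadia, Mateo, Ingrid, Lucia, Jonas, Rohan, Felix.
Nadia starts after Elena ends, so nothing later overlaps Elena either.
Mateo starts exactly when Nadia ends (back-to-back, no overlap), so nothing later overlaps Nadia either.
Ingrid starts exactly when Mateo ends (back-to-back, no overlap), so nothing later overlaps Mateo either.
Lucia starts after Ingrid ends, so nothing later overlaps Ingrid either.
Jonas starts before Lucia ends → Lucia and Jonas overlap.
Rohan starts after Lucia ends, so nothing later overlaps Lucia either.
Rohan starts after Jonas ends, so nothing later overlaps Jonas either.
Felix starts before Rohan ends → Rohan and Felix overlap.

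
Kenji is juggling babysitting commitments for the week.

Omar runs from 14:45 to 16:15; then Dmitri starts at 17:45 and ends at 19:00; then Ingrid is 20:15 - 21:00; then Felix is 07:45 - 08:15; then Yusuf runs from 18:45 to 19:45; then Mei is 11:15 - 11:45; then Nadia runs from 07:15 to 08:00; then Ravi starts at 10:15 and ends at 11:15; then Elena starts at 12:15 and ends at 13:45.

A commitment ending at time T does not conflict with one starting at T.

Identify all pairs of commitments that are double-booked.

Dmitri & Yusuf, Felix & Nadia

Check each pair: they overlap iff neither finishes before the other starts.
Sorted by start: Nadia, Felix, Ravi, Mei, Elena, Omar, Dmitri, Yusuf, Ingrid.
Felix starts before Nadia ends → Nadia and Felix overlap.
Ravi starts after Nadia ends — done with Nadia.
Ravi starts after Felix ends — done with Felix.
Mei starts exactly when Ravi ends (back-to-back, no overlap) — done with Ravi.
Elena starts after Mei ends — done with Mei.
Omar starts after Elena ends — done with Elena.
Dmitri starts after Omar ends — done with Omar.
Yusuf starts before Dmitri ends → Dmitri and Yusuf overlap.
Ingrid starts after Dmitri ends.
Ingrid starts after Yusuf ends.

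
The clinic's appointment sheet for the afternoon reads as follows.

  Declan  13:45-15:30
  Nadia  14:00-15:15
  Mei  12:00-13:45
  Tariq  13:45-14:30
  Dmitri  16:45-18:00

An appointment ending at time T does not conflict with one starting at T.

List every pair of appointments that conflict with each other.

Sorted by start: Mei, Declan, Tariq, Nadia, Dmitri.
Declan starts exactly when Mei ends (back-to-back, no overlap), so Mei has no further overlaps.
Tariq starts before Declan ends → Declan and Tariq overlap.
Nadia starts before Declan ends → Declan and Nadia overlap.
Dmitri starts after Declan ends.
Nadia starts before Tariq ends → Tariq and Nadia overlap.
Dmitri starts after Tariq ends.
Dmitri starts after Nadia ends.

Declan & Nadia, Declan & Tariq, Nadia & Tariq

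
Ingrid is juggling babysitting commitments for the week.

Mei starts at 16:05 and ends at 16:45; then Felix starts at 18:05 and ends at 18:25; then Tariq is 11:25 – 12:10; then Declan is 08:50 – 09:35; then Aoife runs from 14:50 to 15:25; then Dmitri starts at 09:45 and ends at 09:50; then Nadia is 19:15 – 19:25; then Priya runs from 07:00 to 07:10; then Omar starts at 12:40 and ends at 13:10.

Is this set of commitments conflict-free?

Two intervals overlap when each starts before the other ends.
Sorted by start: Priya, Declan, Dmitri, Tariq, Omar, Aoife, Mei, Felix, Nadia.
Declan starts after Priya ends; Priya is clear from here.
Dmitri starts after Declan ends; Declan is clear from here.
Tariq starts after Dmitri ends; Dmitri is clear from here.
Omar starts after Tariq ends; Tariq is clear from here.
Aoife starts after Omar ends; Omar is clear from here.
Mei starts after Aoife ends; Aoife is clear from here.
Felix starts after Mei ends; Mei is clear from here.
Nadia starts after Felix ends.
Every pair is clear; the schedule has no overlaps.

Yes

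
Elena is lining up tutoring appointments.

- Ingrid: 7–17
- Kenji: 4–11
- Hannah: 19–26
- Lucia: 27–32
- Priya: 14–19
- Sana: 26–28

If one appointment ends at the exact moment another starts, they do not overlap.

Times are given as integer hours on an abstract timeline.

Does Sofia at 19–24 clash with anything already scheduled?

Yes — it overlaps Hannah

Kenji: ends 11 at or before Sofia starts 19 → clear.
Ingrid: ends 17 at or before Sofia starts 19 → clear.
Priya: ends 19 at or before Sofia starts 19 → clear.
Hannah: starts 19 before Sofia ends 24, and ends 26 after Sofia starts 19 → overlap.
Sana: starts 26 at or after Sofia ends 24 → clear.
Lucia: starts 27 at or after Sofia ends 24 → clear.
Sofia overlaps Hannah.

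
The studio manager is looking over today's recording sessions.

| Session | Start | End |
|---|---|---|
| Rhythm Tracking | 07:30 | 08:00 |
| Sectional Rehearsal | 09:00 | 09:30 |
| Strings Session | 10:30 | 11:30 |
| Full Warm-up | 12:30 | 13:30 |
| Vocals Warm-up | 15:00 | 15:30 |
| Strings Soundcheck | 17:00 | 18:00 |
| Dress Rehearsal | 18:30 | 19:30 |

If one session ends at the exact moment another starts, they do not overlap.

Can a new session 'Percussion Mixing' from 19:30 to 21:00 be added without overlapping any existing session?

Yes — the slot is free

Rhythm Tracking: ends 08:00 at or before Percussion Mixing starts 19:30 → clear.
Sectional Rehearsal: ends 09:30 at or before Percussion Mixing starts 19:30 → clear.
Strings Session: ends 11:30 at or before Percussion Mixing starts 19:30 → clear.
Full Warm-up: ends 13:30 at or before Percussion Mixing starts 19:30 → clear.
Vocals Warm-up: ends 15:30 at or before Percussion Mixing starts 19:30 → clear.
Strings Soundcheck: ends 18:00 at or before Percussion Mixing starts 19:30 → clear.
Dress Rehearsal: ends 19:30 at or before Percussion Mixing starts 19:30 → clear.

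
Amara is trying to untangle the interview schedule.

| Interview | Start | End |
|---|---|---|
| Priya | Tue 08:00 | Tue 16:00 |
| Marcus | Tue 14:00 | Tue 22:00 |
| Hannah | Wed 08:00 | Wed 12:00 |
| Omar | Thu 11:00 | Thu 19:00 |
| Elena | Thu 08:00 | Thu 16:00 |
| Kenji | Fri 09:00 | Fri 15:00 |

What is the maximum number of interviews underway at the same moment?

Sweep the timeline, counting +1 at each start and −1 at each end (ends before starts at a tie):
Tue 08:00 start Priya → 1
Tue 14:00 start Marcus → 2
Tue 16:00 end Priya → 1
Tue 22:00 end Marcus → 0
Wed 08:00 start Hannah → 1
Wed 12:00 end Hannah → 0
Thu 08:00 start Elena → 1
Thu 11:00 start Omar → 2
Thu 16:00 end Elena → 1
Thu 19:00 end Omar → 0
Fri 09:00 start Kenji → 1
Fri 15:00 end Kenji → 0
Peak is 2, at Tue 14:00 (Marcus, Priya).

2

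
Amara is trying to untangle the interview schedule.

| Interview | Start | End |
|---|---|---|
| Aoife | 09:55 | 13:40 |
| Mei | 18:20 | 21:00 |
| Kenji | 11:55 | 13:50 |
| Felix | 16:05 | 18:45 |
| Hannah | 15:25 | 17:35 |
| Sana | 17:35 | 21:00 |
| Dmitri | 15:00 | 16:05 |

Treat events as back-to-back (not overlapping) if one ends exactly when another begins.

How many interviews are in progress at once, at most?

Walk through starts and ends in time order (an end at T is processed before a start at T):
09:55 start Aoife → 1
11:55 start Kenji → 2
13:40 end Aoife → 1
13:50 end Kenji → 0
15:00 start Dmitri → 1
15:25 start Hannah → 2
16:05 end Dmitri → 1
16:05 start Felix → 2
17:35 end Hannah → 1
17:35 start Sana → 2
18:20 start Mei → 3
18:45 end Felix → 2
21:00 end Mei → 1
21:00 end Sana → 0
Peak is 3, at 18:20 (Felix, Mei, Sana).

3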